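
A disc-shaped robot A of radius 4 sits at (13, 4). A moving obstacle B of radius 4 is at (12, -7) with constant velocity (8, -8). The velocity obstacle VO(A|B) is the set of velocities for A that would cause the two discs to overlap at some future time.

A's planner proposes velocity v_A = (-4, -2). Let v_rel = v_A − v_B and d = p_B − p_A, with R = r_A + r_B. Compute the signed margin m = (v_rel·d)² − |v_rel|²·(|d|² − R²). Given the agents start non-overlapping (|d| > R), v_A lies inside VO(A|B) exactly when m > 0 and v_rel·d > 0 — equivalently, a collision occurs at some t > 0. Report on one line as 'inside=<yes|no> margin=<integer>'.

d = (-1, -11),  |d|² = 122;  R = 4+4 = 8,  c = 122−8² = 58
v_rel = (-12, 6),  |v_rel|² = 180;  v_rel·d = (-12)·(-1) + (6)·(-11) = -54
180·t² + 108·t + 58 = 0  ⇒  m = (-54)² − 180·58 = -7524
m = -7524 < 0,  v_rel·d = -54 < 0  ⇒  outside

inside=no margin=-7524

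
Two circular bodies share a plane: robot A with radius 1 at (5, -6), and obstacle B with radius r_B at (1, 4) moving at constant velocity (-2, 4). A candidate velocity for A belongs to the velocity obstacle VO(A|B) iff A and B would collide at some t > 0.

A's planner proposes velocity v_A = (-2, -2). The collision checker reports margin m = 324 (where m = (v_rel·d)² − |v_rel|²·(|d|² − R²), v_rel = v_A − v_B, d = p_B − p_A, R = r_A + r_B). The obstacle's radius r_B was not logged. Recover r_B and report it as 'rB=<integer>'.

m = 324
d = (-4, 10);  v_rel = (0, -6),  |v_rel|² = 36
v_rel×d = (0)·(10) − (-6)·(-4) = -24
since m = R²·36 − (-24)²:  R² = (576 + 324) / 36 = 25
R = √25 = 5  ⇒  r_B = 5 − 1 = 4

rB=4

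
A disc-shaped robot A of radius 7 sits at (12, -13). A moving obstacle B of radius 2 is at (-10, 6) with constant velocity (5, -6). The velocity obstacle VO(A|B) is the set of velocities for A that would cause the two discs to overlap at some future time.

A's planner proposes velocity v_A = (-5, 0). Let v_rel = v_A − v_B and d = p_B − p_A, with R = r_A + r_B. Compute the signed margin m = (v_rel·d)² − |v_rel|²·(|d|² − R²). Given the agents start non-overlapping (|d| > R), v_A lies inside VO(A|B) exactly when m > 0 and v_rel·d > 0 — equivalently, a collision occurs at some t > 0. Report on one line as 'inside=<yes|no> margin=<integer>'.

d = (-22, 19),  |d|² = 845;  R = 7+2 = 9,  c = 845−9² = 764
v_rel = (-10, 6),  |v_rel|² = 136;  v_rel·d = (-10)·(-22) + (6)·(19) = 334
136·t² − 668·t + 764 = 0  ⇒  m = 334² − 136·764 = 7652
m = 7652 > 0,  v_rel·d = 334 > 0  ⇒  inside

inside=yes margin=7652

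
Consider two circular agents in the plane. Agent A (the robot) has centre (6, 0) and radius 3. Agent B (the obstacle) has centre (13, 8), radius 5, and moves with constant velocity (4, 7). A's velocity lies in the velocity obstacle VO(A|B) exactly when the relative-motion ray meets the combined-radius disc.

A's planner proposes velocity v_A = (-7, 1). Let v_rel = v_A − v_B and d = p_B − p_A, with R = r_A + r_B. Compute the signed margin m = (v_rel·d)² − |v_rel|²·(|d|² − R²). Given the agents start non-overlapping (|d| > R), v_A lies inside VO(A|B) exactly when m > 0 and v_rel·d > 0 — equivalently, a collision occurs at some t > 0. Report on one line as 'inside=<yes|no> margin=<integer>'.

d = (7, 8),  |d|² = 113;  R = 3+5 = 8,  c = 113−8² = 49
v_rel = (-11, -6),  |v_rel|² = 157;  v_rel·d = (-11)·(7) + (-6)·(8) = -125
157·t² + 250·t + 49 = 0  ⇒  m = (-125)² − 157·49 = 7932
m = 7932 > 0,  v_rel·d = -125 < 0  ⇒  outside

inside=no margin=7932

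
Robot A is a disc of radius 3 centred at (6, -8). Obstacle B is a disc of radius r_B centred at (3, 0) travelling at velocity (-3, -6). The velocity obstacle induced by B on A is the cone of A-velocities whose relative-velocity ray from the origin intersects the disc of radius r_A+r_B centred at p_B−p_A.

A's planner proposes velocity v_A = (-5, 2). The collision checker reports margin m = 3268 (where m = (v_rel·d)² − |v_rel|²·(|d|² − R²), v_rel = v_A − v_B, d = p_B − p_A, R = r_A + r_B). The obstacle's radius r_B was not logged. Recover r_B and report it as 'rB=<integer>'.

m = 3268
d = (-3, 8);  v_rel = (-2, 8),  |v_rel|² = 68
v_rel×d = (-2)·(8) − (8)·(-3) = 8
since m = R²·68 − 8²:  R² = (64 + 3268) / 68 = 49
R = √49 = 7  ⇒  r_B = 7 − 3 = 4

rB=4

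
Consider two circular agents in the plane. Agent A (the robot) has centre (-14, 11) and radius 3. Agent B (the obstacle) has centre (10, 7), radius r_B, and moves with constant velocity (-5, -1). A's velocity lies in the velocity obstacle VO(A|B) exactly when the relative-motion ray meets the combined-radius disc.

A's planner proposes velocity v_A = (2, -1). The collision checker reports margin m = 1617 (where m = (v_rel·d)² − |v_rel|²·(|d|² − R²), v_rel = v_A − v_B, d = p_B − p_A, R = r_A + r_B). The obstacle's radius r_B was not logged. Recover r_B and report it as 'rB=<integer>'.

m = 1617
d = (24, -4);  v_rel = (7, 0),  |v_rel|² = 49
v_rel×d = (7)·(-4) − (0)·(24) = -28
since m = R²·49 − (-28)²:  R² = (784 + 1617) / 49 = 49
R = √49 = 7  ⇒  r_B = 7 − 3 = 4

rB=4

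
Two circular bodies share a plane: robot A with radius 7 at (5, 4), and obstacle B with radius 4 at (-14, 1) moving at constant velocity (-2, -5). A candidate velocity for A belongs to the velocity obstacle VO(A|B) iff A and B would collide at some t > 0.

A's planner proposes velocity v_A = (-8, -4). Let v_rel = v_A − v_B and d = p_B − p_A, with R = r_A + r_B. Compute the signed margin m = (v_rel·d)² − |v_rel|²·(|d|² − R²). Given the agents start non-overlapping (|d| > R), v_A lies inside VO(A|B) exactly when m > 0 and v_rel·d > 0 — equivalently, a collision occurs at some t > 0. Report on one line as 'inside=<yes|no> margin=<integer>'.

d = (-19, -3),  |d|² = 370;  R = 7+4 = 11,  c = 370−11² = 249
v_rel = (-6, 1),  |v_rel|² = 37;  v_rel·d = (-6)·(-19) + (1)·(-3) = 111
37·t² − 222·t + 249 = 0  ⇒  m = 111² − 37·249 = 3108
m = 3108 > 0,  v_rel·d = 111 > 0  ⇒  inside

inside=yes margin=3108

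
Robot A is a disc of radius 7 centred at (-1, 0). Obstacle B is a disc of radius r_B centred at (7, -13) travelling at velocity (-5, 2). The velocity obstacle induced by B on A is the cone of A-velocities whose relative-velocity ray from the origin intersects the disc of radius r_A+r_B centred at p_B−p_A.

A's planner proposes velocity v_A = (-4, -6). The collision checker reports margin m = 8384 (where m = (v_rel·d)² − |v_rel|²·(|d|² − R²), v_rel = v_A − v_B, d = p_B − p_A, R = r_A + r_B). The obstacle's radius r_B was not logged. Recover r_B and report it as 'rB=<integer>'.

m = 8384
d = (8, -13);  v_rel = (1, -8),  |v_rel|² = 65
v_rel×d = (1)·(-13) − (-8)·(8) = 51
since m = R²·65 − 51²:  R² = (2601 + 8384) / 65 = 169
R = √169 = 13  ⇒  r_B = 13 − 7 = 6

rB=6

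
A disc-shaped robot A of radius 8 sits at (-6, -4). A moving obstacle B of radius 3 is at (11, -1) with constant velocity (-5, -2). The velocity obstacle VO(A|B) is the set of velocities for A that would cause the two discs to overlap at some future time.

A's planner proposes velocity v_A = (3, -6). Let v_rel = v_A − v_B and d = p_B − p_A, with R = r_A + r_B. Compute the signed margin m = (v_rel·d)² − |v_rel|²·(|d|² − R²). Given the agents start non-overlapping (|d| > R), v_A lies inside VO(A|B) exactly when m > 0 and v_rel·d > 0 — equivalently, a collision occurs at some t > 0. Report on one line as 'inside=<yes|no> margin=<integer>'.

d = (17, 3),  |d|² = 298;  R = 8+3 = 11,  c = 298−11² = 177
v_rel = (8, -4),  |v_rel|² = 80;  v_rel·d = (8)·(17) + (-4)·(3) = 124
80·t² − 248·t + 177 = 0  ⇒  m = 124² − 80·177 = 1216
m = 1216 > 0,  v_rel·d = 124 > 0  ⇒  inside

inside=yes margin=1216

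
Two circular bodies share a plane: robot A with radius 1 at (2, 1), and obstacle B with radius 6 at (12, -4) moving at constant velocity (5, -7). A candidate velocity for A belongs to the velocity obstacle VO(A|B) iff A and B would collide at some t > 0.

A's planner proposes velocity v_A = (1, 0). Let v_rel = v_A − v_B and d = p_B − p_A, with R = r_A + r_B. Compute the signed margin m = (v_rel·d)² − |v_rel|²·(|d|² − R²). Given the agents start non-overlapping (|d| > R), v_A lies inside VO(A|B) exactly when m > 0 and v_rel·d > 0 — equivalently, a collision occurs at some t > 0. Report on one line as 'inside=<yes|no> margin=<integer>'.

d = (10, -5),  |d|² = 125;  R = 1+6 = 7,  c = 125−7² = 76
v_rel = (-4, 7),  |v_rel|² = 65;  v_rel·d = (-4)·(10) + (7)·(-5) = -75
65·t² + 150·t + 76 = 0  ⇒  m = (-75)² − 65·76 = 685
m = 685 > 0,  v_rel·d = -75 < 0  ⇒  outside

inside=no margin=685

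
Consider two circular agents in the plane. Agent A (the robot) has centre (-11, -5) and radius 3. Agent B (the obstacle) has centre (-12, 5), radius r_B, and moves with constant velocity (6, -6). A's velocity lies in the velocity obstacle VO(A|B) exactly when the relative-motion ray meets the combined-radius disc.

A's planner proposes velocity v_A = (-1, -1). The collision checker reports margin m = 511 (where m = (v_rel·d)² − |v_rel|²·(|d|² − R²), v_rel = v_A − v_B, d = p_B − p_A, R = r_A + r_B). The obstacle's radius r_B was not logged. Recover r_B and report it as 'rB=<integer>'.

m = 511
d = (-1, 10);  v_rel = (-7, 5),  |v_rel|² = 74
v_rel×d = (-7)·(10) − (5)·(-1) = -65
since m = R²·74 − (-65)²:  R² = (4225 + 511) / 74 = 64
R = √64 = 8  ⇒  r_B = 8 − 3 = 5

rB=5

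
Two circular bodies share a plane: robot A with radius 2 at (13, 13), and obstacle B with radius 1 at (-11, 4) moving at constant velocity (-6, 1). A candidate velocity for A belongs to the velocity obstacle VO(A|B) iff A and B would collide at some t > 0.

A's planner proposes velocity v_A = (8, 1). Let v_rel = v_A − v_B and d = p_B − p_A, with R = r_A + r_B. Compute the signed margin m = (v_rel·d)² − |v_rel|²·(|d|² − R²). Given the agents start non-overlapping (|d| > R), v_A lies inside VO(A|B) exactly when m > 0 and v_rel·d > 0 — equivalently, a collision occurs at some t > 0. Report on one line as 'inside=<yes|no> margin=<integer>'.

d = (-24, -9),  |d|² = 657;  R = 2+1 = 3,  c = 657−3² = 648
v_rel = (14, 0),  |v_rel|² = 196;  v_rel·d = (14)·(-24) + (0)·(-9) = -336
196·t² + 672·t + 648 = 0  ⇒  m = (-336)² − 196·648 = -14112
m = -14112 < 0,  v_rel·d = -336 < 0  ⇒  outside

inside=no margin=-14112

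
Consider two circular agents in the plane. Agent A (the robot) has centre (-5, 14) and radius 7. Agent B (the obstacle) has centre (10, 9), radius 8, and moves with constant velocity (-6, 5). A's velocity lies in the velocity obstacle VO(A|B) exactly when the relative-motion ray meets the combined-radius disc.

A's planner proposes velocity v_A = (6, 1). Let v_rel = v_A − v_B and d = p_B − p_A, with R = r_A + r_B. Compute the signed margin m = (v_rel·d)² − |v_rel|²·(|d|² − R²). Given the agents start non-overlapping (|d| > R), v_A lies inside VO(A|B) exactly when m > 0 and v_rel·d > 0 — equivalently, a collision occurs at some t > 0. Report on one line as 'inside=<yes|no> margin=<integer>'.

d = (15, -5),  |d|² = 250;  R = 7+8 = 15,  c = 250−15² = 25
v_rel = (12, -4),  |v_rel|² = 160;  v_rel·d = (12)·(15) + (-4)·(-5) = 200
160·t² − 400·t + 25 = 0  ⇒  m = 200² − 160·25 = 36000
m = 36000 > 0,  v_rel·d = 200 > 0  ⇒  inside

inside=yes margin=36000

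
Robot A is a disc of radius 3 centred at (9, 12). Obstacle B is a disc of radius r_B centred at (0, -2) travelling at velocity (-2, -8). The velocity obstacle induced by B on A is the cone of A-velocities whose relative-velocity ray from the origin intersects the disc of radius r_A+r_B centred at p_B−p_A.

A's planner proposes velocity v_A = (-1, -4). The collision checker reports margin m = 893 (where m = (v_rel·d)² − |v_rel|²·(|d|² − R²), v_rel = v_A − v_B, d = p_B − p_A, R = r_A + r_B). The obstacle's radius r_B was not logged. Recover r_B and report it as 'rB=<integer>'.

m = 893
d = (-9, -14);  v_rel = (1, 4),  |v_rel|² = 17
v_rel×d = (1)·(-14) − (4)·(-9) = 22
since m = R²·17 − 22²:  R² = (484 + 893) / 17 = 81
R = √81 = 9  ⇒  r_B = 9 − 3 = 6

rB=6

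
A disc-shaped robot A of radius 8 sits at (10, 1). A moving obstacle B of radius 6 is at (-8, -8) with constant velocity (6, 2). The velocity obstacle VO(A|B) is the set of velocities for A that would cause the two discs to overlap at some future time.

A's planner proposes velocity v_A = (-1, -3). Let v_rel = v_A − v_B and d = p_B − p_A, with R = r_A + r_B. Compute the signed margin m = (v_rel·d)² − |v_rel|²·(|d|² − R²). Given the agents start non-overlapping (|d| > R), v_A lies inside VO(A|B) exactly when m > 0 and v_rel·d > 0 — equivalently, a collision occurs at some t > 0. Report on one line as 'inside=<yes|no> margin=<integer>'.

d = (-18, -9),  |d|² = 405;  R = 8+6 = 14,  c = 405−14² = 209
v_rel = (-7, -5),  |v_rel|² = 74;  v_rel·d = (-7)·(-18) + (-5)·(-9) = 171
74·t² − 342·t + 209 = 0  ⇒  m = 171² − 74·209 = 13775
m = 13775 > 0,  v_rel·d = 171 > 0  ⇒  inside

inside=yes margin=13775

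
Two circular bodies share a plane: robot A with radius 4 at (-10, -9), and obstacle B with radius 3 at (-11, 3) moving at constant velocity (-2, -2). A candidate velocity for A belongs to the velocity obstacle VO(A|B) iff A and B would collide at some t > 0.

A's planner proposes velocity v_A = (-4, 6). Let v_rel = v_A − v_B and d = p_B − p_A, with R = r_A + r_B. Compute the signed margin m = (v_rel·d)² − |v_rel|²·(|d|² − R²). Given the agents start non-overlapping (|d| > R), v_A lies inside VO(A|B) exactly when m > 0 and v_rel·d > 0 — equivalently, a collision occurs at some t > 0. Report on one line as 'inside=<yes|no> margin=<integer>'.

d = (-1, 12),  |d|² = 145;  R = 4+3 = 7,  c = 145−7² = 96
v_rel = (-2, 8),  |v_rel|² = 68;  v_rel·d = (-2)·(-1) + (8)·(12) = 98
68·t² − 196·t + 96 = 0  ⇒  m = 98² − 68·96 = 3076
m = 3076 > 0,  v_rel·d = 98 > 0  ⇒  inside

inside=yes margin=3076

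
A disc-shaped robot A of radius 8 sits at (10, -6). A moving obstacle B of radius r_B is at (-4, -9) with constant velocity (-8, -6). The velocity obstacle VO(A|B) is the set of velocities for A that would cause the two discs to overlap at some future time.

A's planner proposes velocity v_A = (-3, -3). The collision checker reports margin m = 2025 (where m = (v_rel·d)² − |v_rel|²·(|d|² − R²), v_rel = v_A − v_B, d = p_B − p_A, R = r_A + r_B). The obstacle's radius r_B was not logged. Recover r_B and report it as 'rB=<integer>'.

m = 2025
d = (-14, -3);  v_rel = (5, 3),  |v_rel|² = 34
v_rel×d = (5)·(-3) − (3)·(-14) = 27
since m = R²·34 − 27²:  R² = (729 + 2025) / 34 = 81
R = √81 = 9  ⇒  r_B = 9 − 8 = 1

rB=1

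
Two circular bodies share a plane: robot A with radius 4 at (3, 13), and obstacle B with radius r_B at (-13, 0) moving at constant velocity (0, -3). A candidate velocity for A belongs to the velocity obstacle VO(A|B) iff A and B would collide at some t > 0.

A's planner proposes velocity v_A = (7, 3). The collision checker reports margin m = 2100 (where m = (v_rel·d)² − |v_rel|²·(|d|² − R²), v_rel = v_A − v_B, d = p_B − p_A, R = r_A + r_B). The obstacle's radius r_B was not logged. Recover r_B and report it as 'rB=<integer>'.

m = 2100
d = (-16, -13);  v_rel = (7, 6),  |v_rel|² = 85
v_rel×d = (7)·(-13) − (6)·(-16) = 5
since m = R²·85 − 5²:  R² = (25 + 2100) / 85 = 25
R = √25 = 5  ⇒  r_B = 5 − 4 = 1

rB=1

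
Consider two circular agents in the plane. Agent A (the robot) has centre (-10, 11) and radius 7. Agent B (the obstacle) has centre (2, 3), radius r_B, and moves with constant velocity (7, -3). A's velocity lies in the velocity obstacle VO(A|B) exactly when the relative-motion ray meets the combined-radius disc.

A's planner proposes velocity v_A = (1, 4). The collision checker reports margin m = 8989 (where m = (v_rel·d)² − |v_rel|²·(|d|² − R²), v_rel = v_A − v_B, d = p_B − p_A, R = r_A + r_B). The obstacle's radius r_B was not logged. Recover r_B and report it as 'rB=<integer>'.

m = 8989
d = (12, -8);  v_rel = (-6, 7),  |v_rel|² = 85
v_rel×d = (-6)·(-8) − (7)·(12) = -36
since m = R²·85 − (-36)²:  R² = (1296 + 8989) / 85 = 121
R = √121 = 11  ⇒  r_B = 11 − 7 = 4

rB=4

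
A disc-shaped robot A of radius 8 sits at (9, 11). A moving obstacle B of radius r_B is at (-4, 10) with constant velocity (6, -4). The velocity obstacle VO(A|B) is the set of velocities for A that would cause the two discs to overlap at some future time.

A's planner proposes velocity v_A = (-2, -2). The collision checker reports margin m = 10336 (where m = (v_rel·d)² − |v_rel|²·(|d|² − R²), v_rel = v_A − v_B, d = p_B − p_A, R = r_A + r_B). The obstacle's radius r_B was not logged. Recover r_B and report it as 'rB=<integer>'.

m = 10336
d = (-13, -1);  v_rel = (-8, 2),  |v_rel|² = 68
v_rel×d = (-8)·(-1) − (2)·(-13) = 34
since m = R²·68 − 34²:  R² = (1156 + 10336) / 68 = 169
R = √169 = 13  ⇒  r_B = 13 − 8 = 5

rB=5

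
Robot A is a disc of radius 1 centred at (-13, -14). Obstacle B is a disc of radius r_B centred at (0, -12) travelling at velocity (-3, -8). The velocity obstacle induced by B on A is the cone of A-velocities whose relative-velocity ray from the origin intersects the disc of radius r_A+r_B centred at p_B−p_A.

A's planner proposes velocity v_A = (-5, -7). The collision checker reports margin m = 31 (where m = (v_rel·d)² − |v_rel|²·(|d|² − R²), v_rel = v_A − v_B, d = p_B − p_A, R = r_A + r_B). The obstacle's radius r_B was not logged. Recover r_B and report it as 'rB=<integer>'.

m = 31
d = (13, 2);  v_rel = (-2, 1),  |v_rel|² = 5
v_rel×d = (-2)·(2) − (1)·(13) = -17
since m = R²·5 − (-17)²:  R² = (289 + 31) / 5 = 64
R = √64 = 8  ⇒  r_B = 8 − 1 = 7

rB=7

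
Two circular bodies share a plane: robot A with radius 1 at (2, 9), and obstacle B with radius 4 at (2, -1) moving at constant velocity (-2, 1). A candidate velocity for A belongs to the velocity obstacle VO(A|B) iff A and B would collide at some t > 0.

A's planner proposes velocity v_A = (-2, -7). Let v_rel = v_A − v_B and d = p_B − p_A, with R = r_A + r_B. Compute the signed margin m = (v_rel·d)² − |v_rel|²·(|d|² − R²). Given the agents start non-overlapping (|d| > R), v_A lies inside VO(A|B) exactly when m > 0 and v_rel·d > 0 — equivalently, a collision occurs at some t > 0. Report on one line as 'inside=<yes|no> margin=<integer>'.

d = (0, -10),  |d|² = 100;  R = 1+4 = 5,  c = 100−5² = 75
v_rel = (0, -8),  |v_rel|² = 64;  v_rel·d = (0)·(0) + (-8)·(-10) = 80
64·t² − 160·t + 75 = 0  ⇒  m = 80² − 64·75 = 1600
m = 1600 > 0,  v_rel·d = 80 > 0  ⇒  inside

inside=yes margin=1600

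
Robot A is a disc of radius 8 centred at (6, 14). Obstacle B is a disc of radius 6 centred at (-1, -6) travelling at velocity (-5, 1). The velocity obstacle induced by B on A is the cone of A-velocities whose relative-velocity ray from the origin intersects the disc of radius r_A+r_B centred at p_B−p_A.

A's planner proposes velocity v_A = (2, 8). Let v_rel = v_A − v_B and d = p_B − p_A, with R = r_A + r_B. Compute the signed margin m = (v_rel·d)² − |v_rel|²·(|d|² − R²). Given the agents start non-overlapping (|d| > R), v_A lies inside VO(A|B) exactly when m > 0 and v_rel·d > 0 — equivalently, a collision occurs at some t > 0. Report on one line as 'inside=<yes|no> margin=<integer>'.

d = (-7, -20),  |d|² = 449;  R = 8+6 = 14,  c = 449−14² = 253
v_rel = (7, 7),  |v_rel|² = 98;  v_rel·d = (7)·(-7) + (7)·(-20) = -189
98·t² + 378·t + 253 = 0  ⇒  m = (-189)² − 98·253 = 10927
m = 10927 > 0,  v_rel·d = -189 < 0  ⇒  outside

inside=no margin=10927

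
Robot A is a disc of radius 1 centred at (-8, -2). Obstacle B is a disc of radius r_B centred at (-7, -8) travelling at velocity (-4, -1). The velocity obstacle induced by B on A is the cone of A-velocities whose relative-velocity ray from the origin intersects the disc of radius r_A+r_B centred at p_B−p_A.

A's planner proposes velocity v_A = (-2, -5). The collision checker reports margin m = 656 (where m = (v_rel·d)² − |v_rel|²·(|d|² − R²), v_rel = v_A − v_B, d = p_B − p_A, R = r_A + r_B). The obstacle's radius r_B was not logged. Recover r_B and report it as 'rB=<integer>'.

m = 656
d = (1, -6);  v_rel = (2, -4),  |v_rel|² = 20
v_rel×d = (2)·(-6) − (-4)·(1) = -8
since m = R²·20 − (-8)²:  R² = (64 + 656) / 20 = 36
R = √36 = 6  ⇒  r_B = 6 − 1 = 5

rB=5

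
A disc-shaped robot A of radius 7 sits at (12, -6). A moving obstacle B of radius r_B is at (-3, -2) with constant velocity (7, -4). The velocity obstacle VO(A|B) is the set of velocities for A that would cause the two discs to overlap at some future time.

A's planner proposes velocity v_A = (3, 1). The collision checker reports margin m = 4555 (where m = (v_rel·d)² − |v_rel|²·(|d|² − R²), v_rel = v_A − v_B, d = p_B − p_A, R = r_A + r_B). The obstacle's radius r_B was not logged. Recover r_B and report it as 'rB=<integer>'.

m = 4555
d = (-15, 4);  v_rel = (-4, 5),  |v_rel|² = 41
v_rel×d = (-4)·(4) − (5)·(-15) = 59
since m = R²·41 − 59²:  R² = (3481 + 4555) / 41 = 196
R = √196 = 14  ⇒  r_B = 14 − 7 = 7

rB=7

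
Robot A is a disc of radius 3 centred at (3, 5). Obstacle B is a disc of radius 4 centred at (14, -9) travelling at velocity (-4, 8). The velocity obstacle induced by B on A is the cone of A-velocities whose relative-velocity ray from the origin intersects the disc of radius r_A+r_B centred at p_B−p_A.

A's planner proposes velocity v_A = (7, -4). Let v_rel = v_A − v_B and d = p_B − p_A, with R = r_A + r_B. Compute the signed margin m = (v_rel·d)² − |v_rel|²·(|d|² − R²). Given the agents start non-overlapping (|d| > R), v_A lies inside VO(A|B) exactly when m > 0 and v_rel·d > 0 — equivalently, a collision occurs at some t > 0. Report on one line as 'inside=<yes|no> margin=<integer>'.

d = (11, -14),  |d|² = 317;  R = 3+4 = 7,  c = 317−7² = 268
v_rel = (11, -12),  |v_rel|² = 265;  v_rel·d = (11)·(11) + (-12)·(-14) = 289
265·t² − 578·t + 268 = 0  ⇒  m = 289² − 265·268 = 12501
m = 12501 > 0,  v_rel·d = 289 > 0  ⇒  inside

inside=yes margin=12501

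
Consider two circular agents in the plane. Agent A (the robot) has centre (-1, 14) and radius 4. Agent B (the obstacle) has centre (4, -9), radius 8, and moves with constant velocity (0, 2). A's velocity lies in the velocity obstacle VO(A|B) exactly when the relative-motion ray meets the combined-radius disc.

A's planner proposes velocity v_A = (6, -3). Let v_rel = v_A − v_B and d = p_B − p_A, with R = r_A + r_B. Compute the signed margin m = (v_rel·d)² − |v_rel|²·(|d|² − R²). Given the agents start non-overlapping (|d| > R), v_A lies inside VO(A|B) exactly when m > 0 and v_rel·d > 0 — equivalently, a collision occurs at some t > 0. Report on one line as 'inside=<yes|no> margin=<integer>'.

d = (5, -23),  |d|² = 554;  R = 4+8 = 12,  c = 554−12² = 410
v_rel = (6, -5),  |v_rel|² = 61;  v_rel·d = (6)·(5) + (-5)·(-23) = 145
61·t² − 290·t + 410 = 0  ⇒  m = 145² − 61·410 = -3985
m = -3985 < 0,  v_rel·d = 145 > 0  ⇒  outside

inside=no margin=-3985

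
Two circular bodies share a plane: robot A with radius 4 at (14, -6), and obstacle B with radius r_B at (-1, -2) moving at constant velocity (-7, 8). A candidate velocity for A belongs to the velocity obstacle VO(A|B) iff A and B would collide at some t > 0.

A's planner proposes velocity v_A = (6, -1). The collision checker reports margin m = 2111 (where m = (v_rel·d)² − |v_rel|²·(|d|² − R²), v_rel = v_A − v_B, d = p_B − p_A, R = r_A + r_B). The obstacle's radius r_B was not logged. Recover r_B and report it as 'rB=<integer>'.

m = 2111
d = (-15, 4);  v_rel = (13, -9),  |v_rel|² = 250
v_rel×d = (13)·(4) − (-9)·(-15) = -83
since m = R²·250 − (-83)²:  R² = (6889 + 2111) / 250 = 36
R = √36 = 6  ⇒  r_B = 6 − 4 = 2

rB=2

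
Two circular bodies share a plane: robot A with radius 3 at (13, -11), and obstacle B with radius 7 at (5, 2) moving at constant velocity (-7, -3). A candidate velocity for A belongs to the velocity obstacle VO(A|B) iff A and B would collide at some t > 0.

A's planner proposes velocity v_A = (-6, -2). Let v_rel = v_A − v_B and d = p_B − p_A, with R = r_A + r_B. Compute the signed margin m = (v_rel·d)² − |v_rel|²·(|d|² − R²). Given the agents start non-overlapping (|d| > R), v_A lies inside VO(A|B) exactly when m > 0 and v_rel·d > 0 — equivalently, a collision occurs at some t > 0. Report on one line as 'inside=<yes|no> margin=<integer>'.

d = (-8, 13),  |d|² = 233;  R = 3+7 = 10,  c = 233−10² = 133
v_rel = (1, 1),  |v_rel|² = 2;  v_rel·d = (1)·(-8) + (1)·(13) = 5
2·t² − 10·t + 133 = 0  ⇒  m = 5² − 2·133 = -241
m = -241 < 0,  v_rel·d = 5 > 0  ⇒  outside

inside=no margin=-241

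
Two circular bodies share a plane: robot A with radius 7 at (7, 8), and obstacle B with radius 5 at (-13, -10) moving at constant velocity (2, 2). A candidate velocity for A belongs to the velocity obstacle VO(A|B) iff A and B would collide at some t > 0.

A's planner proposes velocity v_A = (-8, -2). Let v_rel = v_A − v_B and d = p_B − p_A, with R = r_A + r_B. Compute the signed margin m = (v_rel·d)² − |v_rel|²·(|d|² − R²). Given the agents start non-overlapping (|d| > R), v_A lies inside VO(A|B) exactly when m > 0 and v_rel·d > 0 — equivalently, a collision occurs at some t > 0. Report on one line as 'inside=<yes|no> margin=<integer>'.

d = (-20, -18),  |d|² = 724;  R = 7+5 = 12,  c = 724−12² = 580
v_rel = (-10, -4),  |v_rel|² = 116;  v_rel·d = (-10)·(-20) + (-4)·(-18) = 272
116·t² − 544·t + 580 = 0  ⇒  m = 272² − 116·580 = 6704
m = 6704 > 0,  v_rel·d = 272 > 0  ⇒  inside

inside=yes margin=6704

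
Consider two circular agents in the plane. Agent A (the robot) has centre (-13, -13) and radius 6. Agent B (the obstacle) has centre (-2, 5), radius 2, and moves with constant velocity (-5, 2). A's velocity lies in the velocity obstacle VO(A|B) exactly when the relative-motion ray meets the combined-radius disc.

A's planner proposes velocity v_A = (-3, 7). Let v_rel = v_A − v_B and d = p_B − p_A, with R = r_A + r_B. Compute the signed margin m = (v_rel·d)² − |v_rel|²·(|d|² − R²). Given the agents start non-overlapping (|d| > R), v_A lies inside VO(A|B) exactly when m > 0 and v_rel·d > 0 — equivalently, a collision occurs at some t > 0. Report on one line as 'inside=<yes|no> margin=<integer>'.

d = (11, 18),  |d|² = 445;  R = 6+2 = 8,  c = 445−8² = 381
v_rel = (2, 5),  |v_rel|² = 29;  v_rel·d = (2)·(11) + (5)·(18) = 112
29·t² − 224·t + 381 = 0  ⇒  m = 112² − 29·381 = 1495
m = 1495 > 0,  v_rel·d = 112 > 0  ⇒  inside

inside=yes margin=1495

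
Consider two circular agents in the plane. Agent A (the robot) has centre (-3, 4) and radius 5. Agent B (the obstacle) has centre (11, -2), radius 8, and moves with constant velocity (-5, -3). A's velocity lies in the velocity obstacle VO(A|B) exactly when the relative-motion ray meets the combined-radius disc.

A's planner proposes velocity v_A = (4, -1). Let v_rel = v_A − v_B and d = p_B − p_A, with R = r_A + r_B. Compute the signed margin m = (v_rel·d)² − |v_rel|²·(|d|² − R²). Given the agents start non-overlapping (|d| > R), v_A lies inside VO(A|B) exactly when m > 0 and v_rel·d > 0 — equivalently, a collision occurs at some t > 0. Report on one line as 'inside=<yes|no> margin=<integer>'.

d = (14, -6),  |d|² = 232;  R = 5+8 = 13,  c = 232−13² = 63
v_rel = (9, 2),  |v_rel|² = 85;  v_rel·d = (9)·(14) + (2)·(-6) = 114
85·t² − 228·t + 63 = 0  ⇒  m = 114² − 85·63 = 7641
m = 7641 > 0,  v_rel·d = 114 > 0  ⇒  inside

inside=yes margin=7641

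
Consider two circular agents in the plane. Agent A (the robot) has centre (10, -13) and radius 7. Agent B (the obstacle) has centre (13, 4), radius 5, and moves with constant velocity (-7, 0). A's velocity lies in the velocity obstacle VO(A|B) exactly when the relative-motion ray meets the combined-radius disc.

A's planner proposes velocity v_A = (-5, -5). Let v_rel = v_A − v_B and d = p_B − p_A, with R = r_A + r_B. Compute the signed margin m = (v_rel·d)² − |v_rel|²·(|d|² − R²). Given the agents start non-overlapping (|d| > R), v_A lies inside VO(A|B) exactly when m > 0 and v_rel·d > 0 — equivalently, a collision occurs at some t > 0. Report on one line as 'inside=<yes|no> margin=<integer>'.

d = (3, 17),  |d|² = 298;  R = 7+5 = 12,  c = 298−12² = 154
v_rel = (2, -5),  |v_rel|² = 29;  v_rel·d = (2)·(3) + (-5)·(17) = -79
29·t² + 158·t + 154 = 0  ⇒  m = (-79)² − 29·154 = 1775
m = 1775 > 0,  v_rel·d = -79 < 0  ⇒  outside

inside=no margin=1775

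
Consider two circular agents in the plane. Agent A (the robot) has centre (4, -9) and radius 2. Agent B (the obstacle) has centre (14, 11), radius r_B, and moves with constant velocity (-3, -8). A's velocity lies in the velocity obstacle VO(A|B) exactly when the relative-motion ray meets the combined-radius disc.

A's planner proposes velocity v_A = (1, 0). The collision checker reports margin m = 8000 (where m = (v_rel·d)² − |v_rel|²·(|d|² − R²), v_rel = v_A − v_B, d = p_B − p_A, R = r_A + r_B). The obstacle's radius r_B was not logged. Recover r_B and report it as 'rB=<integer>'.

m = 8000
d = (10, 20);  v_rel = (4, 8),  |v_rel|² = 80
v_rel×d = (4)·(20) − (8)·(10) = 0
since m = R²·80 − 0²:  R² = (0 + 8000) / 80 = 100
R = √100 = 10  ⇒  r_B = 10 − 2 = 8

rB=8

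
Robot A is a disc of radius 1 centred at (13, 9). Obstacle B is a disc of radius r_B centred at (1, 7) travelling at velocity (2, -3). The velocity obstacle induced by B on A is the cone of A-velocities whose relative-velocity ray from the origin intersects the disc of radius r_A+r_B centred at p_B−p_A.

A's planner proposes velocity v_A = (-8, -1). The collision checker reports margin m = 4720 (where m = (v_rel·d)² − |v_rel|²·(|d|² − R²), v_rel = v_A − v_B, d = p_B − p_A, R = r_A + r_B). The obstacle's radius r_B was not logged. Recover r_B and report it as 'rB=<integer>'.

m = 4720
d = (-12, -2);  v_rel = (-10, 2),  |v_rel|² = 104
v_rel×d = (-10)·(-2) − (2)·(-12) = 44
since m = R²·104 − 44²:  R² = (1936 + 4720) / 104 = 64
R = √64 = 8  ⇒  r_B = 8 − 1 = 7

rB=7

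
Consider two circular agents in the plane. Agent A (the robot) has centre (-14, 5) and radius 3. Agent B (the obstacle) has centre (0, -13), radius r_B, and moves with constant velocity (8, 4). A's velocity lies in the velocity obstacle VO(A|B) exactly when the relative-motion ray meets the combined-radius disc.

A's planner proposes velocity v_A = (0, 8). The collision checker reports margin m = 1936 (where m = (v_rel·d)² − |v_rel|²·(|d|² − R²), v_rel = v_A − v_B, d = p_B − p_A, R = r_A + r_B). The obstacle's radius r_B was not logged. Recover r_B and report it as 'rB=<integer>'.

m = 1936
d = (14, -18);  v_rel = (-8, 4),  |v_rel|² = 80
v_rel×d = (-8)·(-18) − (4)·(14) = 88
since m = R²·80 − 88²:  R² = (7744 + 1936) / 80 = 121
R = √121 = 11  ⇒  r_B = 11 − 3 = 8

rB=8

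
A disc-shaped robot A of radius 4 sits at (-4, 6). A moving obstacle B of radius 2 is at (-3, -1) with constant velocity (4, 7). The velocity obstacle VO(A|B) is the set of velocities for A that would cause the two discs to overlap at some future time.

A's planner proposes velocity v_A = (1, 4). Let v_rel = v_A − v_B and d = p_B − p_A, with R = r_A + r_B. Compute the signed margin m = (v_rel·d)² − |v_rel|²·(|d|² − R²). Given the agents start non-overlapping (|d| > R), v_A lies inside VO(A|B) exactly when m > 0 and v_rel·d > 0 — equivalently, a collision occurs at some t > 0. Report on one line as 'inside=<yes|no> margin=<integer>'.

d = (1, -7),  |d|² = 50;  R = 4+2 = 6,  c = 50−6² = 14
v_rel = (-3, -3),  |v_rel|² = 18;  v_rel·d = (-3)·(1) + (-3)·(-7) = 18
18·t² − 36·t + 14 = 0  ⇒  m = 18² − 18·14 = 72
m = 72 > 0,  v_rel·d = 18 > 0  ⇒  inside

inside=yes margin=72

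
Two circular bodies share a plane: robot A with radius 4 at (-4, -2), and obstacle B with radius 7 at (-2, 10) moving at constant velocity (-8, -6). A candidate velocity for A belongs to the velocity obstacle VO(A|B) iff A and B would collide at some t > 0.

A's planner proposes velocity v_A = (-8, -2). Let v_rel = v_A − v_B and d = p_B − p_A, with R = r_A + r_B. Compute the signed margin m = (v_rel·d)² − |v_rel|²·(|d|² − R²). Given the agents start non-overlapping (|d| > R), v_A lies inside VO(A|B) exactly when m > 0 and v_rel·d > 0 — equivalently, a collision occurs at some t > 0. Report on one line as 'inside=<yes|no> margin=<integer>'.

d = (2, 12),  |d|² = 148;  R = 4+7 = 11,  c = 148−11² = 27
v_rel = (0, 4),  |v_rel|² = 16;  v_rel·d = (0)·(2) + (4)·(12) = 48
16·t² − 96·t + 27 = 0  ⇒  m = 48² − 16·27 = 1872
m = 1872 > 0,  v_rel·d = 48 > 0  ⇒  inside

inside=yes margin=1872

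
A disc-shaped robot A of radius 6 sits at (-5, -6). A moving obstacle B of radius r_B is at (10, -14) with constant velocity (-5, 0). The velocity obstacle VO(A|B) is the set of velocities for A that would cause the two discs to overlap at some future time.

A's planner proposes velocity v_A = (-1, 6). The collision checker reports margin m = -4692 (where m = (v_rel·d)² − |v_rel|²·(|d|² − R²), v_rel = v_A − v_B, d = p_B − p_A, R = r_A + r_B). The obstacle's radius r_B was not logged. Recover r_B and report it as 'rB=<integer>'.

m = -4692
d = (15, -8);  v_rel = (4, 6),  |v_rel|² = 52
v_rel×d = (4)·(-8) − (6)·(15) = -122
since m = R²·52 − (-122)²:  R² = (14884 + -4692) / 52 = 196
R = √196 = 14  ⇒  r_B = 14 − 6 = 8

rB=8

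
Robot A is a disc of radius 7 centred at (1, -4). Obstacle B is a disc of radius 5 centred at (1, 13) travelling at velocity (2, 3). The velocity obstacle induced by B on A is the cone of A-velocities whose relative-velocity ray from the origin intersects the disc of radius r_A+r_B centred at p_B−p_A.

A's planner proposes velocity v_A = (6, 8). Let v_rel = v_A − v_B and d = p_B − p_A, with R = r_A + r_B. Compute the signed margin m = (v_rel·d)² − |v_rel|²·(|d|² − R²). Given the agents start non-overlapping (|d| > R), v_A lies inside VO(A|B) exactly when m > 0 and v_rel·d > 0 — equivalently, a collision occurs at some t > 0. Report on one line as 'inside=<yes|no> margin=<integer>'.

d = (0, 17),  |d|² = 289;  R = 7+5 = 12,  c = 289−12² = 145
v_rel = (4, 5),  |v_rel|² = 41;  v_rel·d = (4)·(0) + (5)·(17) = 85
41·t² − 170·t + 145 = 0  ⇒  m = 85² − 41·145 = 1280
m = 1280 > 0,  v_rel·d = 85 > 0  ⇒  inside

inside=yes margin=1280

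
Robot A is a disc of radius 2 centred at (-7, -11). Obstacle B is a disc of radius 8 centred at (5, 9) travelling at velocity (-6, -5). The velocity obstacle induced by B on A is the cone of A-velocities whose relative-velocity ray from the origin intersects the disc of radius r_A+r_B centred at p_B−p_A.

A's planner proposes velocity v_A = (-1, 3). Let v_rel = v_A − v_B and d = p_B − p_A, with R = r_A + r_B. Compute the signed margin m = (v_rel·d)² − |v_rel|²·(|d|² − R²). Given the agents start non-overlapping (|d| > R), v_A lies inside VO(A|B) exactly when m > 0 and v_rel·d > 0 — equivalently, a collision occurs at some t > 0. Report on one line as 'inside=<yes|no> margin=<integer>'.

d = (12, 20),  |d|² = 544;  R = 2+8 = 10,  c = 544−10² = 444
v_rel = (5, 8),  |v_rel|² = 89;  v_rel·d = (5)·(12) + (8)·(20) = 220
89·t² − 440·t + 444 = 0  ⇒  m = 220² − 89·444 = 8884
m = 8884 > 0,  v_rel·d = 220 > 0  ⇒  inside

inside=yes margin=8884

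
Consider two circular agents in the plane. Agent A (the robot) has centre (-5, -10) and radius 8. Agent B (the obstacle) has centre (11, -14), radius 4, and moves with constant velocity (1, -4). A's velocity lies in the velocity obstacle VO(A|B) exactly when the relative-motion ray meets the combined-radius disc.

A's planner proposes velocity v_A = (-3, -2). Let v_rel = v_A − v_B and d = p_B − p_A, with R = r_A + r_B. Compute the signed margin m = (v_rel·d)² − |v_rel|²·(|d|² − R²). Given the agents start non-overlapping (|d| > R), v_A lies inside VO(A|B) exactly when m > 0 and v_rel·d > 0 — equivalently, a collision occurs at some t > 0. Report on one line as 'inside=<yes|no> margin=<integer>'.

d = (16, -4),  |d|² = 272;  R = 8+4 = 12,  c = 272−12² = 128
v_rel = (-4, 2),  |v_rel|² = 20;  v_rel·d = (-4)·(16) + (2)·(-4) = -72
20·t² + 144·t + 128 = 0  ⇒  m = (-72)² − 20·128 = 2624
m = 2624 > 0,  v_rel·d = -72 < 0  ⇒  outside

inside=no margin=2624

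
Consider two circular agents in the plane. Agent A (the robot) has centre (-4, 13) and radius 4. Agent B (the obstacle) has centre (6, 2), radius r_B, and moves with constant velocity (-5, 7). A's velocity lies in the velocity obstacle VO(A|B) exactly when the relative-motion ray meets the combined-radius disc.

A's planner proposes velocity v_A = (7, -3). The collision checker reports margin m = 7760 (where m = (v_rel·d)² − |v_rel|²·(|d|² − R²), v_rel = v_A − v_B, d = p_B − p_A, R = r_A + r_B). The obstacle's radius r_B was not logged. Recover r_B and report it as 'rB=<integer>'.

m = 7760
d = (10, -11);  v_rel = (12, -10),  |v_rel|² = 244
v_rel×d = (12)·(-11) − (-10)·(10) = -32
since m = R²·244 − (-32)²:  R² = (1024 + 7760) / 244 = 36
R = √36 = 6  ⇒  r_B = 6 − 4 = 2

rB=2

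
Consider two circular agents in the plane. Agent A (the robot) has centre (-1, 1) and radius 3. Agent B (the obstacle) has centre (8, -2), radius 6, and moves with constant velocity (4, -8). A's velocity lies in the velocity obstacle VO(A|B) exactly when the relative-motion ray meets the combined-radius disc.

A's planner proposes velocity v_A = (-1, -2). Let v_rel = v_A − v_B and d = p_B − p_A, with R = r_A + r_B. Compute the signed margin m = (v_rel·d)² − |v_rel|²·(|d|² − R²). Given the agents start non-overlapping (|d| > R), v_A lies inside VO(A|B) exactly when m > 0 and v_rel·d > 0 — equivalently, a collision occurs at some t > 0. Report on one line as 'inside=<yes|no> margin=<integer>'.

d = (9, -3),  |d|² = 90;  R = 3+6 = 9,  c = 90−9² = 9
v_rel = (-5, 6),  |v_rel|² = 61;  v_rel·d = (-5)·(9) + (6)·(-3) = -63
61·t² + 126·t + 9 = 0  ⇒  m = (-63)² − 61·9 = 3420
m = 3420 > 0,  v_rel·d = -63 < 0  ⇒  outside

inside=no margin=3420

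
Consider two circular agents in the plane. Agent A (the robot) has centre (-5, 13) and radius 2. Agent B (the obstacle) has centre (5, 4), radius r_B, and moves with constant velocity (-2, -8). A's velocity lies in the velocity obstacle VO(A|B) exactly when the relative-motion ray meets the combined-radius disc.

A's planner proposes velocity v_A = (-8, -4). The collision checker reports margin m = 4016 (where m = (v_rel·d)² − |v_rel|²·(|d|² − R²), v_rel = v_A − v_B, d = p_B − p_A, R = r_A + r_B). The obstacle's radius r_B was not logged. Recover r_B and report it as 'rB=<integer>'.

m = 4016
d = (10, -9);  v_rel = (-6, 4),  |v_rel|² = 52
v_rel×d = (-6)·(-9) − (4)·(10) = 14
since m = R²·52 − 14²:  R² = (196 + 4016) / 52 = 81
R = √81 = 9  ⇒  r_B = 9 − 2 = 7

rB=7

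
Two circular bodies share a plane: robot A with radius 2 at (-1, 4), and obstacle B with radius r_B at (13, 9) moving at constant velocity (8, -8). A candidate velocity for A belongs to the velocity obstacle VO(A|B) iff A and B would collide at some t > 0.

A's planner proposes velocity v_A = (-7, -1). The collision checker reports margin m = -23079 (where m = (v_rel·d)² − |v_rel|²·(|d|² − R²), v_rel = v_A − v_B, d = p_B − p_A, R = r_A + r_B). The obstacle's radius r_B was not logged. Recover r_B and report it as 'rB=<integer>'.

m = -23079
d = (14, 5);  v_rel = (-15, 7),  |v_rel|² = 274
v_rel×d = (-15)·(5) − (7)·(14) = -173
since m = R²·274 − (-173)²:  R² = (29929 + -23079) / 274 = 25
R = √25 = 5  ⇒  r_B = 5 − 2 = 3

rB=3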